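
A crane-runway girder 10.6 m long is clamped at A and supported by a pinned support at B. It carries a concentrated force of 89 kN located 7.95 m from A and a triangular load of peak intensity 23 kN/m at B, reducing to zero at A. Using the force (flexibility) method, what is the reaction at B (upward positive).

Take the reaction at B as the redundant and release it; the primary structure is a cantilever fixed at A.
Primary-structure tip deflection at B by superposition:
  point load 89 at a = 7.95: Pa²(3L − a)/(6EI) = 22359/EI
  triangular load, peak 23 at the free end: 11w₀L⁴/(120EI) = 26617/EI
  δ_0 = 48977/EI
Tip deflection under a unit load at B: L³/(3EI) = 397/EI.
The prop prevents deflection at B: R_B = δ_0/δ_{BB} = 48977/397 = 123.4 kN.

R_B = 123.4 kN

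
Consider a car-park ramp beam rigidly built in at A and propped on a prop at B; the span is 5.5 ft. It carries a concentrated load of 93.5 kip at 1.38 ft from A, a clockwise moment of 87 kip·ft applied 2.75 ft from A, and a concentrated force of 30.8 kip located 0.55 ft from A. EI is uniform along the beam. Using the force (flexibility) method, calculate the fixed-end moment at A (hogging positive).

M_A = 88.14 kip·ft

Choose R_B as the redundant. The primary structure is the cantilever fixed at A.
Deflection at B on the released cantilever, summing each load's contribution:
  point load 93.5 at a = 1.38: Pa²(3L − a)/(6EI) = 448.7/EI
  clockwise couple 87 at a = 2.75: M₀a(2L − a)/(2EI) = 986.9/EI
  point load 30.8 at a = 0.55: Pa²(3L − a)/(6EI) = 24.77/EI
  δ_0 = 1460/EI
Flexibility coefficient — unit upward force at B: δ_{BB} = L³/(3EI) = 55.46/EI.
Compatibility at B: δ_0 − R_B·δ_{BB} = 0, so R_B = 1460/55.46 = 26.33 kip.
Moment equilibrium about A: M_A = Σ(load moments about A) − R_B·L = 233 − 26.33×5.5 = 88.14 kip·ft.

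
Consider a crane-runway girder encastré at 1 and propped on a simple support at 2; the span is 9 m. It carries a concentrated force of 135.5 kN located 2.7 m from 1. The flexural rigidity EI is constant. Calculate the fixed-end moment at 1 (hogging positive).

Take the reaction at 2 as the redundant and release it; the primary structure is a cantilever fixed at 1.
Deflection at 2 on the released cantilever, summing each load's contribution:
  point load 135.5 at a = 2.7: Pa²(3L − a)/(6EI) = 4001/EI
Flexibility coefficient — unit upward force at 2: δ_{22} = L³/(3EI) = 243/EI.
The prop prevents deflection at 2: R_2 = δ_0/δ_{22} = 4001/243 = 16.46 kN.
Moment equilibrium about 1: M_1 = Σ(load moments about 1) − R_2·L = 365.9 − 16.46×9 = 217.7 kN·m.

M_1 = 217.7 kN·m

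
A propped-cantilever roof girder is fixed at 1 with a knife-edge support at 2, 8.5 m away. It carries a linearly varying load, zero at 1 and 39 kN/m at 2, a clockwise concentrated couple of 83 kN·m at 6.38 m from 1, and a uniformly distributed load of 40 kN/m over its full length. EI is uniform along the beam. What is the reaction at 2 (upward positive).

Take the reaction at 2 as the redundant and release it; the primary structure is a cantilever fixed at 1.
Downward deflection at the released point 2 due to the loads:
  triangular load, peak 39 at the free end: 11w₀L⁴/(120EI) = 18662/EI
  clockwise couple 83 at a = 6.38: M₀a(2L − a)/(2EI) = 2812/EI
  UDL 40: wL⁴/(8EI) = 26100/EI
  δ_0 = 47574/EI
Flexibility coefficient — unit upward force at 2: δ_{22} = L³/(3EI) = 204.7/EI.
Compatibility at 2: δ_0 − R_2·δ_{22} = 0, so R_2 = 47574/204.7 = 232.4 kN.

R_2 = 232.4 kN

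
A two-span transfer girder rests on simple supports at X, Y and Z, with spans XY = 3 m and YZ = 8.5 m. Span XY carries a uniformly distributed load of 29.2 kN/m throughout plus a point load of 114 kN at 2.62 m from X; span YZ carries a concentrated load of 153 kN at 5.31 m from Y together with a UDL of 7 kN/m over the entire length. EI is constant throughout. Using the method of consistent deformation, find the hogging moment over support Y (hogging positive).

Insert a hinge at Y; M_Y is the redundant, and each span becomes simply supported.
Discontinuity in slope at Y on the released structure — sum the simple-span end rotations:
  span XY: UDL 29.2: wL³/(24EI) = 32.85/EI
  span XY: point load 114 at a = 2.62: Pab(L + a)/(6LEI) = 35.44/EI
  span YZ: point load 153 at a = 5.31: Pab(L + b)/(6LEI) = 594/EI
  span YZ: UDL 7: wL³/(24EI) = 179.1/EI
  relative rotation θ_0 = (68.29 + 773.2)/EI = 841.5/EI
A unit hogging moment at Y produces rotation L₁/(3EI) + L₂/(3EI) = 3.833/EI.
Slope continuity at Y: θ_0 = M_Y·3.833/EI, so M_Y = 841.5/3.833 = 219.5 kN·m (hogging).

M_Y = 219.5 kN·m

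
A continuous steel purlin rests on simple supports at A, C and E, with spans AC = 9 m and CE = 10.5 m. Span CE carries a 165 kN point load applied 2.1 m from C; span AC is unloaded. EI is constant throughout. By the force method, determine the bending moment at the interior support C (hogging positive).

M_C = 134.3 kN·m

Insert a hinge at C; M_C is the redundant, and each span becomes simply supported.
Rotations at C on the released spans (each span's end-slope, ×1/EI):
  span CE: point load 165 at a = 2.1: Pab(L + b)/(6LEI) = 873.2/EI
  relative rotation θ_0 = (0 + 873.2)/EI = 873.2/EI
A unit hogging moment at C produces rotation L₁/(3EI) + L₂/(3EI) = 6.5/EI.
Compatibility: M_C·(L₁+L₂)/(3EI) = θ_0, giving M_C = 134.3 kN·m (hogging).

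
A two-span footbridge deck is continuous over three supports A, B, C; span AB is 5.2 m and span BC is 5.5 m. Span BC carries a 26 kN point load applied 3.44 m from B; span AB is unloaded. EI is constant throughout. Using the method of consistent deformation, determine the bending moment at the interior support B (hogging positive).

M_B = 11.83 kN·m

Insert a hinge at B; M_B is the redundant, and each span becomes simply supported.
Discontinuity in slope at B on the released structure — sum the simple-span end rotations:
  span BC: point load 26 at a = 3.44: Pab(L + b)/(6LEI) = 42.21/EI
  relative rotation θ_0 = (0 + 42.21)/EI = 42.21/EI
A unit hogging moment at B produces rotation L₁/(3EI) + L₂/(3EI) = 3.567/EI.
Compatibility: M_B·(L₁+L₂)/(3EI) = θ_0, giving M_B = 11.83 kN·m (hogging).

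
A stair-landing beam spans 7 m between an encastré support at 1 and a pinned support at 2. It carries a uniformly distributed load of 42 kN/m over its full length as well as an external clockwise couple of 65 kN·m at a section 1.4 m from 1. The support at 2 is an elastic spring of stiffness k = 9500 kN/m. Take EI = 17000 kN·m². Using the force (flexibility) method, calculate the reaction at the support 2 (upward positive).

Choose R_2 as the redundant. The primary structure is the cantilever fixed at 1.
Free-end deflection of the primary structure under the applied loading (downward +):
  UDL 42: wL⁴/(8EI) = 12605/EI
  clockwise couple 65 at a = 1.4: M₀a(2L − a)/(2EI) = 573.3/EI
  δ_0 = 13179/EI
Tip deflection under a unit load at 2: L³/(3EI) = 114.3/EI.
With EI = 17000 kN·m²: δ_0 = 0.77521 m and δ_{22} = 0.006725 m/kN.
Compatibility — the spring shortens by R_2/k under the reaction it provides: δ_0 − R_2·δ_{22} = R_2/k. With 1/k = 0.000105 m/kN, R_2 = δ_0 / (δ_{22} + 1/k) = 0.77521 / (0.006725 + 0.000105) = 113.5 kN.

R_2 = 113.5 kN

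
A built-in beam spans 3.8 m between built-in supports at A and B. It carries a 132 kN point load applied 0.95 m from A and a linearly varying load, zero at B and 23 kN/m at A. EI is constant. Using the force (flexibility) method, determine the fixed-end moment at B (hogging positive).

M_B = 34.58 kN·m

Release both end moments; the primary structure is a simply-supported span AB with redundants M_A and M_B.
Simple-span end rotations at A and B under the given loads:
  at A: point load 132 at a = 0.95: Pab(L + b)/(6LEI) = 104.2/EI
  at B: point load 132 at a = 0.95: Pab(L + a)/(6LEI) = 74.46/EI
  at A: triangular load, peak 23: w₀L³/(45EI) = 28.05/EI
  at B: triangular load, peak 23: 7w₀L³/(360EI) = 24.54/EI
  θ_A0 = 132.3/EI,  θ_B0 = 99/EI
Flexibility coefficients: a unit moment at one end gives L/(3EI) there and L/(6EI) at the far end, so f₁₁ = f₂₂ = 1.267/EI and f₁₂ = f₂₁ = 0.6333/EI.
Compatibility — zero rotation at each built-in end:
  1.267 M_A + 0.6333 M_B = 132.3
  0.6333 M_A + 1.267 M_B = 99
Solving the pair gives M_A = 87.14 kN·m and M_B = 34.58 kN·m (hogging).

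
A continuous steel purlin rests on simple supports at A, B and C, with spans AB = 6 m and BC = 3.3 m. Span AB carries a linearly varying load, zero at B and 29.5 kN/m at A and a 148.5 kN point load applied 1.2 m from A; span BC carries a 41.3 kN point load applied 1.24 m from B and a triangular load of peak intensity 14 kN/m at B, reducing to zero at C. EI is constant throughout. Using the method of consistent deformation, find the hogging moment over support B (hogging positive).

Take M_B as the redundant. Released structure: two simple spans AB and BC with a hinge at B.
End slopes at the hinge B, treating each span as simply supported:
  span AB: triangular load, peak 29.5: 7w₀L³/(360EI) = 123.9/EI
  span AB: point load 148.5 at a = 1.2: Pab(L + a)/(6LEI) = 171.1/EI
  span BC: point load 41.3 at a = 1.24: Pab(L + b)/(6LEI) = 28.56/EI
  span BC: triangular load, peak 14: w₀L³/(45EI) = 11.18/EI
  relative rotation θ_0 = (295 + 39.74)/EI = 334.7/EI
A unit hogging moment at B produces rotation L₁/(3EI) + L₂/(3EI) = 3.1/EI.
Slope continuity at B: θ_0 = M_B·3.1/EI, so M_B = 334.7/3.1 = 108 kN·m (hogging).

M_B = 108 kN·m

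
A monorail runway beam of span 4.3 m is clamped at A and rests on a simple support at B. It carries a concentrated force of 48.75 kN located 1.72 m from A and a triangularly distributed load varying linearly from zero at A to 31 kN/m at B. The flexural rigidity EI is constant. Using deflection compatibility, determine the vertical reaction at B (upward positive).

Choose R_B as the redundant. The primary structure is the cantilever fixed at A.
Deflection at B on the released cantilever, summing each load's contribution:
  point load 48.75 at a = 1.72: Pa²(3L − a)/(6EI) = 268.7/EI
  triangular load, peak 31 at the free end: 11w₀L⁴/(120EI) = 971.5/EI
  δ_0 = 1240/EI
Flexibility coefficient — unit upward force at B: δ_{BB} = L³/(3EI) = 26.5/EI.
The prop prevents deflection at B: R_B = δ_0/δ_{BB} = 1240/26.5 = 46.8 kN.

R_B = 46.8 kN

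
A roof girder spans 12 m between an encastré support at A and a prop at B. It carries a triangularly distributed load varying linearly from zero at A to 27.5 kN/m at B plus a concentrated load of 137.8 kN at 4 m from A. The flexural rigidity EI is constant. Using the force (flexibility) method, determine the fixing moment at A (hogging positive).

M_A = 537.2 kN·m

Remove the prop at B; the released (primary) structure is a cantilever built in at A.
Free-end deflection of the primary structure under the applied loading (downward +):
  triangular load, peak 27.5 at the free end: 11w₀L⁴/(120EI) = 52272/EI
  point load 137.8 at a = 4: Pa²(3L − a)/(6EI) = 11759/EI
  δ_0 = 64031/EI
Tip deflection under a unit load at B: L³/(3EI) = 576/EI.
Compatibility at B: δ_0 − R_B·δ_{BB} = 0, so R_B = 64031/576 = 111.2 kN.
Moment equilibrium about A: M_A = Σ(load moments about A) − R_B·L = 1871 − 111.2×12 = 537.2 kN·m.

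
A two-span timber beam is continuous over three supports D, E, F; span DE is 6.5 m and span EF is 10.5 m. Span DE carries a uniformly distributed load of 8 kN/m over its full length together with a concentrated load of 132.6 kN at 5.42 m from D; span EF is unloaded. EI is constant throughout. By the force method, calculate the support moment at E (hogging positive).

M_E = 58.02 kN·m

Take M_E as the redundant. Released structure: two simple spans DE and EF with a hinge at E.
Rotations at E on the released spans (each span's end-slope, ×1/EI):
  span DE: UDL 8: wL³/(24EI) = 91.54/EI
  span DE: point load 132.6 at a = 5.42: Pab(L + a)/(6LEI) = 237.2/EI
  relative rotation θ_0 = (328.8 + 0)/EI = 328.8/EI
A unit hogging moment at E produces rotation L₁/(3EI) + L₂/(3EI) = 5.667/EI.
Compatibility: M_E·(L₁+L₂)/(3EI) = θ_0, giving M_E = 58.02 kN·m (hogging).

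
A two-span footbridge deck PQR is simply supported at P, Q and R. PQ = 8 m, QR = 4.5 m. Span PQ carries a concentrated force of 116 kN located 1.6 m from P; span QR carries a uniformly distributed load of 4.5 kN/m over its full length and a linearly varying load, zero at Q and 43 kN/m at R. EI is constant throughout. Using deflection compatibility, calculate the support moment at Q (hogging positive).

Take M_Q as the redundant. Released structure: two simple spans PQ and QR with a hinge at Q.
Discontinuity in slope at Q on the released structure — sum the simple-span end rotations:
  span PQ: point load 116 at a = 1.6: Pab(L + a)/(6LEI) = 237.6/EI
  span QR: UDL 4.5: wL³/(24EI) = 17.09/EI
  span QR: triangular load, peak 43: 7w₀L³/(360EI) = 76.19/EI
  relative rotation θ_0 = (237.6 + 93.28)/EI = 330.8/EI
A unit hogging moment at Q produces rotation L₁/(3EI) + L₂/(3EI) = 4.167/EI.
Compatibility: M_Q·(L₁+L₂)/(3EI) = θ_0, giving M_Q = 79.4 kN·m (hogging).

M_Q = 79.4 kN·m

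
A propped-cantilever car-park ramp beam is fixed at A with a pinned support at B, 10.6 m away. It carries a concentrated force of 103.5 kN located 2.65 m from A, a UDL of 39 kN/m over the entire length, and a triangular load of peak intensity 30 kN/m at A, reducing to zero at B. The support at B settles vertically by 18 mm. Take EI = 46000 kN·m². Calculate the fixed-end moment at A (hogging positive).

Choose R_B as the redundant. The primary structure is the cantilever fixed at A.
Downward deflection at the released point B due to the loads:
  point load 103.5 at a = 2.65: Pa²(3L − a)/(6EI) = 3531/EI
  UDL 39: wL⁴/(8EI) = 61546/EI
  triangular load, peak 30 at the fixed end: w₀L⁴/(30EI) = 12625/EI
  δ_0 = 77702/EI
Flexibility coefficient — unit upward force at B: δ_{BB} = L³/(3EI) = 397/EI.
With EI = 46000 kN·m²: δ_0 = 1.6892 m and δ_{BB} = 0.008631 m/kN.
Compatibility — the beam at B must follow the support down by 0.018 m: δ_0 − R_B·δ_{BB} = 0.018, so R_B = (1.6892 − 0.018)/0.008631 = 193.6 kN.
Moment equilibrium about A: M_A = Σ(load moments about A) − R_B·L = 3027 − 193.6×10.6 = 974.6 kN·m.

M_A = 974.6 kN·m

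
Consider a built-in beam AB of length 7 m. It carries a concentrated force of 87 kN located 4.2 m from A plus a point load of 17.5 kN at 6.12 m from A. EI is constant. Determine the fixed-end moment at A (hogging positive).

M_A = 60.16 kN·m

Take the two fixed-end moments M_A, M_B as redundants; the released structure is the simple span AB.
Simple-span end rotations at A and B under the given loads:
  at A: point load 87 at a = 4.2: Pab(L + b)/(6LEI) = 238.7/EI
  at B: point load 87 at a = 4.2: Pab(L + a)/(6LEI) = 272.8/EI
  at A: point load 17.5 at a = 6.12: Pab(L + b)/(6LEI) = 17.68/EI
  at B: point load 17.5 at a = 6.12: Pab(L + a)/(6LEI) = 29.44/EI
  θ_A0 = 256.4/EI,  θ_B0 = 302.3/EI
Flexibility coefficients: a unit moment at one end gives L/(3EI) there and L/(6EI) at the far end, so f₁₁ = f₂₂ = 2.333/EI and f₁₂ = f₂₁ = 1.167/EI.
Compatibility — zero rotation at each built-in end:
  2.333 M_A + 1.167 M_B = 256.4
  1.167 M_A + 2.333 M_B = 302.3
Solving the pair gives M_A = 60.16 kN·m and M_B = 99.47 kN·m (hogging).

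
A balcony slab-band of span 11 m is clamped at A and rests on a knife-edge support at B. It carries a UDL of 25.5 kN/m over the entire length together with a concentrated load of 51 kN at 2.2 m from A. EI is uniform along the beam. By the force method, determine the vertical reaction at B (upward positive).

Take the reaction at B as the redundant and release it; the primary structure is a cantilever fixed at A.
Primary-structure tip deflection at B by superposition:
  UDL 25.5: wL⁴/(8EI) = 46668/EI
  point load 51 at a = 2.2: Pa²(3L − a)/(6EI) = 1267/EI
  δ_0 = 47935/EI
Flexibility coefficient — unit upward force at B: δ_{BB} = L³/(3EI) = 443.7/EI.
Compatibility at B: δ_0 − R_B·δ_{BB} = 0, so R_B = 47935/443.7 = 108 kN.

R_B = 108 kN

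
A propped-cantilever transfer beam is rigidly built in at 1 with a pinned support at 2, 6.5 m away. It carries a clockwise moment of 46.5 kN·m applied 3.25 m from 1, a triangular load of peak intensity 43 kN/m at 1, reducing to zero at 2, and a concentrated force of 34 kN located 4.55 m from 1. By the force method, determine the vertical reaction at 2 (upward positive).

Take the reaction at 2 as the redundant and release it; the primary structure is a cantilever fixed at 1.
Deflection at 2 on the released cantilever, summing each load's contribution:
  clockwise couple 46.5 at a = 3.25: M₀a(2L − a)/(2EI) = 736.7/EI
  triangular load, peak 43 at the fixed end: w₀L⁴/(30EI) = 2559/EI
  point load 34 at a = 4.55: Pa²(3L − a)/(6EI) = 1754/EI
  δ_0 = 5049/EI
Flexibility coefficient — unit upward force at 2: δ_{22} = L³/(3EI) = 91.54/EI.
The prop prevents deflection at 2: R_2 = δ_0/δ_{22} = 5049/91.54 = 55.16 kN.

R_2 = 55.16 kN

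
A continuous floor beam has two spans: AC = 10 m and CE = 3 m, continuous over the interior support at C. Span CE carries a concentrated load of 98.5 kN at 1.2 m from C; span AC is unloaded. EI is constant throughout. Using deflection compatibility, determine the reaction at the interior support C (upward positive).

Take M_C as the redundant. Released structure: two simple spans AC and CE with a hinge at C.
Discontinuity in slope at C on the released structure — sum the simple-span end rotations:
  span CE: point load 98.5 at a = 1.2: Pab(L + b)/(6LEI) = 56.74/EI
  relative rotation θ_0 = (0 + 56.74)/EI = 56.74/EI
A unit hogging moment at C produces rotation L₁/(3EI) + L₂/(3EI) = 4.333/EI.
Compatibility: M_C·(L₁+L₂)/(3EI) = θ_0, giving M_C = 13.09 kN·m (hogging).
Span AC, ΣM about A with M_C applied at C: R_C^{AC}·10 = 0 + 13.09, so R_C^{AC} = 1.309 kN and R_A = 0 − 1.309 = -1.309 kN.
Span CE, ΣM about E: R_C^{CE}·3 = 177.3 + 13.09, so R_C^{CE} = 63.46 kN and R_E = 98.5 − 63.46 = 35.04 kN.
R_C = 1.309 + 63.46 = 64.77 kN.

R_C = 64.77 kN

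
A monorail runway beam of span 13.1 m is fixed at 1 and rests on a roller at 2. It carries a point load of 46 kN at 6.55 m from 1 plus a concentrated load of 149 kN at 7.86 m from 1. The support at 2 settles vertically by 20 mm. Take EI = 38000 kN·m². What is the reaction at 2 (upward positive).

Take the reaction at 2 as the redundant and release it; the primary structure is a cantilever fixed at 1.
Downward deflection at the released point 2 due to the loads:
  point load 46 at a = 6.55: Pa²(3L − a)/(6EI) = 10772/EI
  point load 149 at a = 7.86: Pa²(3L − a)/(6EI) = 48235/EI
  δ_0 = 59007/EI
Tip deflection under a unit load at 2: L³/(3EI) = 749.4/EI.
With EI = 38000 kN·m²: δ_0 = 1.5528 m and δ_{22} = 0.01972 m/kN.
Compatibility — the beam at 2 must follow the support down by 0.02 m: δ_0 − R_2·δ_{22} = 0.02, so R_2 = (1.5528 − 0.02)/0.01972 = 77.73 kN.

R_2 = 77.73 kN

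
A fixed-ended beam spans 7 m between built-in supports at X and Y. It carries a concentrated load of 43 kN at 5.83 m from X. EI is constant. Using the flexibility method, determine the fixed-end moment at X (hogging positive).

Take the two fixed-end moments M_X, M_Y as redundants; the released structure is the simple span XY.
On the primary (simply-supported) span, the end slopes from the loading are:
  at X: point load 43 at a = 5.83: Pab(L + b)/(6LEI) = 57.06/EI
  at Y: point load 43 at a = 5.83: Pab(L + a)/(6LEI) = 89.6/EI
  θ_X0 = 57.06/EI,  θ_Y0 = 89.6/EI
Flexibility coefficients: a unit moment at one end gives L/(3EI) there and L/(6EI) at the far end, so f₁₁ = f₂₂ = 2.333/EI and f₁₂ = f₂₁ = 1.167/EI.
Compatibility — zero rotation at each built-in end:
  2.333 M_X + 1.167 M_Y = 57.06
  1.167 M_X + 2.333 M_Y = 89.6
Solving the pair gives M_X = 7.003 kN·m and M_Y = 34.9 kN·m (hogging).

M_X = 7.003 kN·m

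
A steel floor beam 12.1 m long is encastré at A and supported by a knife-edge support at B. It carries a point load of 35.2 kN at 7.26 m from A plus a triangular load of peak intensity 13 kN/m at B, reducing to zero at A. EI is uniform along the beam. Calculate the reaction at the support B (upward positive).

R_B = 58.46 kN

Release the roller at B. Primary structure: cantilever fixed at A.
Primary-structure tip deflection at B by superposition:
  point load 35.2 at a = 7.26: Pa²(3L − a)/(6EI) = 8980/EI
  triangular load, peak 13 at the free end: 11w₀L⁴/(120EI) = 25544/EI
  δ_0 = 34524/EI
Tip deflection under a unit load at B: L³/(3EI) = 590.5/EI.
The prop prevents deflection at B: R_B = δ_0/δ_{BB} = 34524/590.5 = 58.46 kN.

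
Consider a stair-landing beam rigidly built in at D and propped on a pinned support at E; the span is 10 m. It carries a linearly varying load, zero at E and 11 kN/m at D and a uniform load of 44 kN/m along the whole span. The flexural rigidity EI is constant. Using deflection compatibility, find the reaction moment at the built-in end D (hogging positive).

Take the reaction at E as the redundant and release it; the primary structure is a cantilever fixed at D.
Free-end deflection of the primary structure under the applied loading (downward +):
  triangular load, peak 11 at the fixed end: w₀L⁴/(30EI) = 3667/EI
  UDL 44: wL⁴/(8EI) = 55000/EI
  δ_0 = 58667/EI
Flexibility coefficient — unit upward force at E: δ_{EE} = L³/(3EI) = 333.3/EI.
Compatibility at E: δ_0 − R_E·δ_{EE} = 0, so R_E = 58667/333.3 = 176 kN.
Moment equilibrium about D: M_D = Σ(load moments about D) − R_E·L = 2383 − 176×10 = 623.3 kN·m.

M_D = 623.3 kN·m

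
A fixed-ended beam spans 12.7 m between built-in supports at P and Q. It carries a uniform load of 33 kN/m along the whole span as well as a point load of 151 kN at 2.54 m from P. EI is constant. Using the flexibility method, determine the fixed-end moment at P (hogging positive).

M_P = 689 kN·m

Take the two fixed-end moments M_P, M_Q as redundants; the released structure is the simple span PQ.
Simple-span end rotations at P and Q under the given loads:
  at P: UDL 33: wL³/(24EI) = 2817/EI
  at Q: UDL 33: wL³/(24EI) = 2817/EI
  at P: point load 151 at a = 2.54: Pab(L + b)/(6LEI) = 1169/EI
  at Q: point load 151 at a = 2.54: Pab(L + a)/(6LEI) = 779.4/EI
  θ_P0 = 3986/EI,  θ_Q0 = 3596/EI
Flexibility coefficients: a unit moment at one end gives L/(3EI) there and L/(6EI) at the far end, so f₁₁ = f₂₂ = 4.233/EI and f₁₂ = f₂₁ = 2.117/EI.
Compatibility — zero rotation at each built-in end:
  4.233 M_P + 2.117 M_Q = 3986
  2.117 M_P + 4.233 M_Q = 3596
Solving the pair gives M_P = 689 kN·m and M_Q = 504.9 kN·m (hogging).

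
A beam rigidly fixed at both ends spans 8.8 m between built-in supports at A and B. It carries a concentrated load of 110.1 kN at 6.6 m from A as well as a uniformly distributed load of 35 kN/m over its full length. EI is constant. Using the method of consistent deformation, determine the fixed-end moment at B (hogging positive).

Take the two fixed-end moments M_A, M_B as redundants; the released structure is the simple span AB.
Simple-span end rotations at A and B under the given loads:
  at A: point load 110.1 at a = 6.6: Pab(L + b)/(6LEI) = 333.1/EI
  at B: point load 110.1 at a = 6.6: Pab(L + a)/(6LEI) = 466.3/EI
  at A: UDL 35: wL³/(24EI) = 993.8/EI
  at B: UDL 35: wL³/(24EI) = 993.8/EI
  θ_A0 = 1327/EI,  θ_B0 = 1460/EI
Flexibility coefficients: a unit moment at one end gives L/(3EI) there and L/(6EI) at the far end, so f₁₁ = f₂₂ = 2.933/EI and f₁₂ = f₂₁ = 1.467/EI.
Compatibility — zero rotation at each built-in end:
  2.933 M_A + 1.467 M_B = 1327
  1.467 M_A + 2.933 M_B = 1460
Solving the pair gives M_A = 271.3 kN·m and M_B = 362.1 kN·m (hogging).

M_B = 362.1 kN·m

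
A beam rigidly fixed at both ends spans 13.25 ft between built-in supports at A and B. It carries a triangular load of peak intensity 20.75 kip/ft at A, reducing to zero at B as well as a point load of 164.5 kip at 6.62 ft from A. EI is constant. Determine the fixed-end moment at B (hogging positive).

M_B = 393.7 kip·ft

Take the two fixed-end moments M_A, M_B as redundants; the released structure is the simple span AB.
Simple-span end rotations at A and B under the given loads:
  at A: triangular load, peak 20.75: w₀L³/(45EI) = 1073/EI
  at B: triangular load, peak 20.75: 7w₀L³/(360EI) = 938.6/EI
  at A: point load 164.5 at a = 6.62: Pab(L + b)/(6LEI) = 1805/EI
  at B: point load 164.5 at a = 6.62: Pab(L + a)/(6LEI) = 1805/EI
  θ_A0 = 2878/EI,  θ_B0 = 2743/EI
Flexibility coefficients: a unit moment at one end gives L/(3EI) there and L/(6EI) at the far end, so f₁₁ = f₂₂ = 4.417/EI and f₁₂ = f₂₁ = 2.208/EI.
Compatibility — zero rotation at each built-in end:
  4.417 M_A + 2.208 M_B = 2878
  2.208 M_A + 4.417 M_B = 2743
Solving the pair gives M_A = 454.8 kip·ft and M_B = 393.7 kip·ft (hogging).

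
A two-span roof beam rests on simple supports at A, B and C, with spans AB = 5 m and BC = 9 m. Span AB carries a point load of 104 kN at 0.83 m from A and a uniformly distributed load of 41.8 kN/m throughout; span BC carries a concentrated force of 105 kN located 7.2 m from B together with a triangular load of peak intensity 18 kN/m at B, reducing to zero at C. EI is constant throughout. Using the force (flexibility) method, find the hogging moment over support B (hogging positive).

M_B = 182.4 kN·m

Release continuity at B by inserting a hinge; the redundant is the internal moment M_B. The primary structure is two simply-supported spans AB and BC.
End slopes at the hinge B, treating each span as simply supported:
  span AB: point load 104 at a = 0.83: Pab(L + a)/(6LEI) = 69.95/EI
  span AB: UDL 41.8: wL³/(24EI) = 217.7/EI
  span BC: point load 105 at a = 7.2: Pab(L + b)/(6LEI) = 272.2/EI
  span BC: triangular load, peak 18: w₀L³/(45EI) = 291.6/EI
  relative rotation θ_0 = (287.7 + 563.8)/EI = 851.4/EI
A unit hogging moment at B produces rotation L₁/(3EI) + L₂/(3EI) = 4.667/EI.
Compatibility: M_B·(L₁+L₂)/(3EI) = θ_0, giving M_B = 182.4 kN·m (hogging).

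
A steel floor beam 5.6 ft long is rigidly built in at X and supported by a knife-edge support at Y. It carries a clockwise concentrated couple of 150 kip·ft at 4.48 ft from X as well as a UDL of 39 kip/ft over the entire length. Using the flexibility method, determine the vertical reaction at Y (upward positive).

R_Y = 120.5 kip

Take the reaction at Y as the redundant and release it; the primary structure is a cantilever fixed at X.
Deflection at Y on the released cantilever, summing each load's contribution:
  clockwise couple 150 at a = 4.48: M₀a(2L − a)/(2EI) = 2258/EI
  UDL 39: wL⁴/(8EI) = 4794/EI
  δ_0 = 7052/EI
Tip deflection under a unit load at Y: L³/(3EI) = 58.54/EI.
The prop prevents deflection at Y: R_Y = δ_0/δ_{YY} = 7052/58.54 = 120.5 kip.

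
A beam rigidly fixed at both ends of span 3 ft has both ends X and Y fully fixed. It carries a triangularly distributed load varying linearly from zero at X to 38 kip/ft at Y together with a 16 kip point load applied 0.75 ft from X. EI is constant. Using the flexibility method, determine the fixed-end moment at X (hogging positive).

Take the two fixed-end moments M_X, M_Y as redundants; the released structure is the simple span XY.
End rotations of the released simple span under the applied load (×1/EI):
  at X: triangular load, peak 38: 7w₀L³/(360EI) = 19.95/EI
  at Y: triangular load, peak 38: w₀L³/(45EI) = 22.8/EI
  at X: point load 16 at a = 0.75: Pab(L + b)/(6LEI) = 7.875/EI
  at Y: point load 16 at a = 0.75: Pab(L + a)/(6LEI) = 5.625/EI
  θ_X0 = 27.82/EI,  θ_Y0 = 28.43/EI
Flexibility coefficients: a unit moment at one end gives L/(3EI) there and L/(6EI) at the far end, so f₁₁ = f₂₂ = 1/EI and f₁₂ = f₂₁ = 0.5/EI.
Compatibility — zero rotation at each built-in end:
  1 M_X + 0.5 M_Y = 27.82
  0.5 M_X + 1 M_Y = 28.43
Solving the pair gives M_X = 18.15 kip·ft and M_Y = 19.35 kip·ft (hogging).

M_X = 18.15 kip·ft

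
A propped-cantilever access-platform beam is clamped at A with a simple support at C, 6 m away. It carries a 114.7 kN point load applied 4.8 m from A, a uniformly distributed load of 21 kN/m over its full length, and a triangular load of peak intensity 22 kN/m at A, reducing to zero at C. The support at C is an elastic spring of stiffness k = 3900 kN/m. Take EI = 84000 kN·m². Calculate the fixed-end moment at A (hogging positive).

Choose R_C as the redundant. The primary structure is the cantilever fixed at A.
Primary-structure tip deflection at C by superposition:
  point load 114.7 at a = 4.8: Pa²(3L − a)/(6EI) = 5814/EI
  UDL 21: wL⁴/(8EI) = 3402/EI
  triangular load, peak 22 at the fixed end: w₀L⁴/(30EI) = 950.4/EI
  δ_0 = 10166/EI
Flexibility coefficient — unit upward force at C: δ_{CC} = L³/(3EI) = 72/EI.
With EI = 84000 kN·m²: δ_0 = 0.12103 m and δ_{CC} = 0.000857 m/kN.
Compatibility — the spring shortens by R_C/k under the reaction it provides: δ_0 − R_C·δ_{CC} = R_C/k. With 1/k = 0.000256 m/kN, R_C = δ_0 / (δ_{CC} + 1/k) = 0.12103 / (0.000857 + 0.000256) = 108.7 kN.
Moment equilibrium about A: M_A = Σ(load moments about A) − R_C·L = 1061 − 108.7×6 = 408.4 kN·m.

M_A = 408.4 kN·m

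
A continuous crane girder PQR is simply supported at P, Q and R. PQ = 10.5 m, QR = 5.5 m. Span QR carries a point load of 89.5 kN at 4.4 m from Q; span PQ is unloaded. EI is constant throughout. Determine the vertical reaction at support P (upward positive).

R_P = -1.547 kN

Take M_Q as the redundant. Released structure: two simple spans PQ and QR with a hinge at Q.
Rotations at Q on the released spans (each span's end-slope, ×1/EI):
  span QR: point load 89.5 at a = 4.4: Pab(L + b)/(6LEI) = 86.64/EI
  relative rotation θ_0 = (0 + 86.64)/EI = 86.64/EI
A unit hogging moment at Q produces rotation L₁/(3EI) + L₂/(3EI) = 5.333/EI.
Slope continuity at Q: θ_0 = M_Q·5.333/EI, so M_Q = 86.64/5.333 = 16.24 kN·m (hogging).
Span PQ, ΣM about P with M_Q applied at Q: R_Q^{PQ}·10.5 = 0 + 16.24, so R_Q^{PQ} = 1.547 kN and R_P = 0 − 1.547 = -1.547 kN.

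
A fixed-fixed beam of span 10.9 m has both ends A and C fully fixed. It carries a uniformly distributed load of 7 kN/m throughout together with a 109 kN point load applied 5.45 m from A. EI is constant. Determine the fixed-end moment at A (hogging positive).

Take the two fixed-end moments M_A, M_C as redundants; the released structure is the simple span AC.
End rotations of the released simple span under the applied load (×1/EI):
  at A: UDL 7: wL³/(24EI) = 377.7/EI
  at C: UDL 7: wL³/(24EI) = 377.7/EI
  at A: point load 109 at a = 5.45: Pab(L + b)/(6LEI) = 809.4/EI
  at C: point load 109 at a = 5.45: Pab(L + a)/(6LEI) = 809.4/EI
  θ_A0 = 1187/EI,  θ_C0 = 1187/EI
Flexibility coefficients: a unit moment at one end gives L/(3EI) there and L/(6EI) at the far end, so f₁₁ = f₂₂ = 3.633/EI and f₁₂ = f₂₁ = 1.817/EI.
Compatibility — zero rotation at each built-in end:
  3.633 M_A + 1.817 M_C = 1187
  1.817 M_A + 3.633 M_C = 1187
Solving the pair gives M_A = 217.8 kN·m and M_C = 217.8 kN·m (hogging).

M_A = 217.8 kN·m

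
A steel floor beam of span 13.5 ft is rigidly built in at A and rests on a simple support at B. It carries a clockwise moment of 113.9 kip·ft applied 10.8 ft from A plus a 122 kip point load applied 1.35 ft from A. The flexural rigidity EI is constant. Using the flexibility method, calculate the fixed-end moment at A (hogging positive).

M_A = 90.7 kip·ft

Take the reaction at B as the redundant and release it; the primary structure is a cantilever fixed at A.
Downward deflection at the released point B due to the loads:
  clockwise couple 113.9 at a = 10.8: M₀a(2L − a)/(2EI) = 9964/EI
  point load 122 at a = 1.35: Pa²(3L − a)/(6EI) = 1451/EI
  δ_0 = 11415/EI
Tip deflection under a unit load at B: L³/(3EI) = 820.1/EI.
The prop prevents deflection at B: R_B = δ_0/δ_{BB} = 11415/820.1 = 13.92 kip.
Moment equilibrium about A: M_A = Σ(load moments about A) − R_B·L = 278.6 − 13.92×13.5 = 90.7 kip·ft.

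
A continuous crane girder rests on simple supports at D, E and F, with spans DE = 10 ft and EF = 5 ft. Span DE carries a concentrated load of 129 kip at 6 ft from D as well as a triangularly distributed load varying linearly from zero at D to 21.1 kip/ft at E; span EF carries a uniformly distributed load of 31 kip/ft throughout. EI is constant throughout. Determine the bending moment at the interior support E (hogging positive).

M_E = 291.2 kip·ft

Insert a hinge at E; M_E is the redundant, and each span becomes simply supported.
Rotations at E on the released spans (each span's end-slope, ×1/EI):
  span DE: point load 129 at a = 6: Pab(L + a)/(6LEI) = 825.6/EI
  span DE: triangular load, peak 21.1: w₀L³/(45EI) = 468.9/EI
  span EF: UDL 31: wL³/(24EI) = 161.5/EI
  relative rotation θ_0 = (1294 + 161.5)/EI = 1456/EI
A unit hogging moment at E produces rotation L₁/(3EI) + L₂/(3EI) = 5/EI.
Slope continuity at E: θ_0 = M_E·5/EI, so M_E = 1456/5 = 291.2 kip·ft (hogging).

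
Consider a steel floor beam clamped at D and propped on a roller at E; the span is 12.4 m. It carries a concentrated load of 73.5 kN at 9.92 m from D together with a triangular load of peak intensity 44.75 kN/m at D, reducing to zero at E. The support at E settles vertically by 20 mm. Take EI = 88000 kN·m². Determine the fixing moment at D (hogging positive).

Remove the prop at E; the released (primary) structure is a cantilever built in at D.
Downward deflection at the released point E due to the loads:
  point load 73.5 at a = 9.92: Pa²(3L − a)/(6EI) = 32885/EI
  triangular load, peak 44.75 at the fixed end: w₀L⁴/(30EI) = 35266/EI
  δ_0 = 68152/EI
Tip deflection under a unit load at E: L³/(3EI) = 635.5/EI.
With EI = 88000 kN·m²: δ_0 = 0.77445 m and δ_{EE} = 0.007222 m/kN.
Compatibility — the beam at E must follow the support down by 0.02 m: δ_0 − R_E·δ_{EE} = 0.02, so R_E = (0.77445 − 0.02)/0.007222 = 104.5 kN.
Moment equilibrium about D: M_D = Σ(load moments about D) − R_E·L = 1876 − 104.5×12.4 = 580.6 kN·m.

M_D = 580.6 kN·m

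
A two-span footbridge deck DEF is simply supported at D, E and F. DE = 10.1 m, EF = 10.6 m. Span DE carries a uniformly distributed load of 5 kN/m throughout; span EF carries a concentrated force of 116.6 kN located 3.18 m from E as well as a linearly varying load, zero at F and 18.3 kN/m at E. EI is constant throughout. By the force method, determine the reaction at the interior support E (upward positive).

Insert a hinge at E; M_E is the redundant, and each span becomes simply supported.
End slopes at the hinge E, treating each span as simply supported:
  span DE: UDL 5: wL³/(24EI) = 214.6/EI
  span EF: point load 116.6 at a = 3.18: Pab(L + b)/(6LEI) = 779.5/EI
  span EF: triangular load, peak 18.3: w₀L³/(45EI) = 484.3/EI
  relative rotation θ_0 = (214.6 + 1264)/EI = 1479/EI
A unit hogging moment at E produces rotation L₁/(3EI) + L₂/(3EI) = 6.9/EI.
Slope continuity at E: θ_0 = M_E·6.9/EI, so M_E = 1479/6.9 = 214.3 kN·m (hogging).
Span DE, ΣM about D with M_E applied at E: R_E^{DE}·10.1 = 255 + 214.3, so R_E^{DE} = 46.47 kN and R_D = 50.5 − 46.47 = 4.034 kN.
Span EF, ΣM about F: R_E^{EF}·10.6 = 1551 + 214.3, so R_E^{EF} = 166.5 kN and R_F = 213.6 − 166.5 = 47.1 kN.
R_E = 46.47 + 166.5 = 213 kN.

R_E = 213 kN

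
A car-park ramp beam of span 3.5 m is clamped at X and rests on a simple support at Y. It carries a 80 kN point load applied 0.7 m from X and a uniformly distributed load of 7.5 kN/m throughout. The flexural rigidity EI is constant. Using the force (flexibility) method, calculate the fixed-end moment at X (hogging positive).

Remove the prop at Y; the released (primary) structure is a cantilever built in at X.
Deflection at Y on the released cantilever, summing each load's contribution:
  point load 80 at a = 0.7: Pa²(3L − a)/(6EI) = 64.03/EI
  UDL 7.5: wL⁴/(8EI) = 140.7/EI
  δ_0 = 204.7/EI
Tip deflection under a unit load at Y: L³/(3EI) = 14.29/EI.
Compatibility at Y: δ_0 − R_Y·δ_{YY} = 0, so R_Y = 204.7/14.29 = 14.32 kN.
Moment equilibrium about X: M_X = Σ(load moments about X) − R_Y·L = 101.9 − 14.32×3.5 = 51.8 kN·m.

M_X = 51.8 kN·m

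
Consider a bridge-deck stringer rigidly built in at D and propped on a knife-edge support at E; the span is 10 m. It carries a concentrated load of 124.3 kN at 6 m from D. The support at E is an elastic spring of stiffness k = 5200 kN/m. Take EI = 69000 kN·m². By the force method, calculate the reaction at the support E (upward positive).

Take the reaction at E as the redundant and release it; the primary structure is a cantilever fixed at D.
Free-end deflection of the primary structure under the applied loading (downward +):
  point load 124.3 at a = 6: Pa²(3L − a)/(6EI) = 17899/EI
Tip deflection under a unit load at E: L³/(3EI) = 333.3/EI.
With EI = 69000 kN·m²: δ_0 = 0.25941 m and δ_{EE} = 0.004831 m/kN.
Compatibility — the spring shortens by R_E/k under the reaction it provides: δ_0 − R_E·δ_{EE} = R_E/k. With 1/k = 0.000192 m/kN, R_E = δ_0 / (δ_{EE} + 1/k) = 0.25941 / (0.004831 + 0.000192) = 51.64 kN.

R_E = 51.64 kN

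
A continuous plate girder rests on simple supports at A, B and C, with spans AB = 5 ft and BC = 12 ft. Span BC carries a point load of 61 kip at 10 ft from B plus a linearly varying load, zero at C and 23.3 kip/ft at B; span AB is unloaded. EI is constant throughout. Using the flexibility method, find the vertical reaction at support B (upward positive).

Insert a hinge at B; M_B is the redundant, and each span becomes simply supported.
Discontinuity in slope at B on the released structure — sum the simple-span end rotations:
  span BC: point load 61 at a = 10: Pab(L + b)/(6LEI) = 237.2/EI
  span BC: triangular load, peak 23.3: w₀L³/(45EI) = 894.7/EI
  relative rotation θ_0 = (0 + 1132)/EI = 1132/EI
A unit hogging moment at B produces rotation L₁/(3EI) + L₂/(3EI) = 5.667/EI.
Slope continuity at B: θ_0 = M_B·5.667/EI, so M_B = 1132/5.667 = 199.8 kip·ft (hogging).
Span AB, ΣM about A with M_B applied at B: R_B^{AB}·5 = 0 + 199.8, so R_B^{AB} = 39.95 kip and R_A = 0 − 39.95 = -39.95 kip.
Span BC, ΣM about C: R_B^{BC}·12 = 1240 + 199.8, so R_B^{BC} = 120 kip and R_C = 200.8 − 120 = 80.79 kip.
R_B = 39.95 + 120 = 160 kip.

R_B = 160 kip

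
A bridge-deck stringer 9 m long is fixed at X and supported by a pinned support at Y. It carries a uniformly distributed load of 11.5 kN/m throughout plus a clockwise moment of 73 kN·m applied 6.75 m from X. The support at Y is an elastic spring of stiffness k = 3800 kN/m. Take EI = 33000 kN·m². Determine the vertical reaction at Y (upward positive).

R_Y = 48.49 kN

Take the reaction at Y as the redundant and release it; the primary structure is a cantilever fixed at X.
Downward deflection at the released point Y due to the loads:
  UDL 11.5: wL⁴/(8EI) = 9431/EI
  clockwise couple 73 at a = 6.75: M₀a(2L − a)/(2EI) = 2772/EI
  δ_0 = 12203/EI
Flexibility coefficient — unit upward force at Y: δ_{YY} = L³/(3EI) = 243/EI.
With EI = 33000 kN·m²: δ_0 = 0.36979 m and δ_{YY} = 0.007364 m/kN.
Compatibility — the spring shortens by R_Y/k under the reaction it provides: δ_0 − R_Y·δ_{YY} = R_Y/k. With 1/k = 0.000263 m/kN, R_Y = δ_0 / (δ_{YY} + 1/k) = 0.36979 / (0.007364 + 0.000263) = 48.49 kN.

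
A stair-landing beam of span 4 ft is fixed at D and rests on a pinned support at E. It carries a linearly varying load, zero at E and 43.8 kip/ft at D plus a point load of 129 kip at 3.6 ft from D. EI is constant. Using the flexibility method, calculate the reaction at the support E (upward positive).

R_E = 127.2 kip

Remove the prop at E; the released (primary) structure is a cantilever built in at D.
Downward deflection at the released point E due to the loads:
  triangular load, peak 43.8 at the fixed end: w₀L⁴/(30EI) = 373.8/EI
  point load 129 at a = 3.6: Pa²(3L − a)/(6EI) = 2341/EI
  δ_0 = 2714/EI
Tip deflection under a unit load at E: L³/(3EI) = 21.33/EI.
The prop prevents deflection at E: R_E = δ_0/δ_{EE} = 2714/21.33 = 127.2 kip.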